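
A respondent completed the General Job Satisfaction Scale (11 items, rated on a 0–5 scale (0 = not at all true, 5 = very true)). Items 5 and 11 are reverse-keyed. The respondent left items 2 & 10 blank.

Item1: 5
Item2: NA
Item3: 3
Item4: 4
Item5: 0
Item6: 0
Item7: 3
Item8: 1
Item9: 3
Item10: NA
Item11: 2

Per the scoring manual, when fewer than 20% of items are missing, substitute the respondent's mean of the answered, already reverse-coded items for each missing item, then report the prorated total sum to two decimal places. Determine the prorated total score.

Reverse-coded (reversed = (0+5) − raw = 5 − raw):
  item 5: 5 − 0 = 5
  item 11: 5 − 2 = 3
Completed scored items (9 of 11): 5, 3, 4, 5, 0, 3, 1, 3, 3; sum = 27.
Person mean = 27 / 9 ≈ 3.0000
Prorated total = (27 / 9) × 11 = 33.00 (to 2 dp)

33.00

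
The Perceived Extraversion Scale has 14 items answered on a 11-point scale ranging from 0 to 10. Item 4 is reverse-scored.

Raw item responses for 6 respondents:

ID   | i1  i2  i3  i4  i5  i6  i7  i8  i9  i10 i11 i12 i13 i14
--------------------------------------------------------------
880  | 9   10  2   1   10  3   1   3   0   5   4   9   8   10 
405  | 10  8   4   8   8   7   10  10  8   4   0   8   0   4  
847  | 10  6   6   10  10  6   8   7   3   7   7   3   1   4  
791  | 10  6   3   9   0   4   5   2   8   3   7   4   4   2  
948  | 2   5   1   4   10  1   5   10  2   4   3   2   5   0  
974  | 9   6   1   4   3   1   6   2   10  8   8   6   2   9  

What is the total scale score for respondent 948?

56

Respondent 948 raw: 2, 5, 1, 4, 10, 1, 5, 10, 2, 4, 3, 2, 5, 0.
Reverse-coded (reverse-coded value = 10 − response):
  item 1: 2
  item 2: 5
  item 3: 1
  item 4: 10 − 4 = 6
  item 5: 10
  item 6: 1
  item 7: 5
  item 8: 10
  item 9: 2
  item 10: 4
  item 11: 3
  item 12: 2
  item 13: 5
  item 14: 0
Sum = 2 + 5 + 1 + 6 + 10 + 1 + 5 + 10 + 2 + 4 + 3 + 2 + 5 + 0 = 56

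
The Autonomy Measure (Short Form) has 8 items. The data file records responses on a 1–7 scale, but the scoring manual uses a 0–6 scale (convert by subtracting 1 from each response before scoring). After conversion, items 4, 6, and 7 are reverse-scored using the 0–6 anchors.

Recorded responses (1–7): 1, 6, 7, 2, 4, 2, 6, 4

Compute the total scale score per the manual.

28

Convert to 0–6: 0, 5, 6, 1, 3, 1, 5, 3
Reverse-coded (reversed = (0+6) − raw = 6 − raw):
  item 4: 6 − 1 = 5
  item 6: 6 − 1 = 5
  item 7: 6 − 5 = 1
Scored: 0, 5, 6, 5, 3, 5, 1, 3
Total = 28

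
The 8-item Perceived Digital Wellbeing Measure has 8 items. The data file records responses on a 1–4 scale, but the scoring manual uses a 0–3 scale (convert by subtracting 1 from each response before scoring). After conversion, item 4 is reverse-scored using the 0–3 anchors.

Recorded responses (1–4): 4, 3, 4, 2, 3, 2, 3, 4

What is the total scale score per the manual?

18

Convert to 0–3: 3, 2, 3, 1, 2, 1, 2, 3
Reverse-coded (reverse-coded value = 3 − response):
  item 4: 3 − 1 = 2
Scored: 3, 2, 3, 2, 2, 1, 2, 3
Total = 18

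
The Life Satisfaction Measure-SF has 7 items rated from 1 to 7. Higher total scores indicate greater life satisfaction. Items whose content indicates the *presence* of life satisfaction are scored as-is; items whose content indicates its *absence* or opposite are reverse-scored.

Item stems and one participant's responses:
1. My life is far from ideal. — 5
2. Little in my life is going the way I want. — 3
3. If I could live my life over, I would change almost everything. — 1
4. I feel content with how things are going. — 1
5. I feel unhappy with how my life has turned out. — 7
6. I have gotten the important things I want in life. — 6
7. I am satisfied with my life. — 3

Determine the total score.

Items 1, 2, 3, 5 describe the absence/opposite of life satisfaction → reverse-score.
reverse-coded value = 8 − response.
  item 1: 8 − 5 = 3
  item 2: 8 − 3 = 5
  item 3: 8 − 1 = 7
  item 4: 1
  item 5: 8 − 7 = 1
  item 6: 6
  item 7: 3
Total = 3 + 5 + 7 + 1 + 1 + 6 + 3 = 26

26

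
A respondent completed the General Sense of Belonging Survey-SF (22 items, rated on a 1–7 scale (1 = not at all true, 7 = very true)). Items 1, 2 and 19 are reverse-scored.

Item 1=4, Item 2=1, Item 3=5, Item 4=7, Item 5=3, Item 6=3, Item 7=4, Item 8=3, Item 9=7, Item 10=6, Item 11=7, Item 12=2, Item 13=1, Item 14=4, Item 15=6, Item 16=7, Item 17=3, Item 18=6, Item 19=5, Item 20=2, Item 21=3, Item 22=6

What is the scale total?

Reversing items 1, 2, and 19 with 8 − raw:
Total = (8−4) + (8−1) + 5 + 7 + 3 + 3 + 4 + 3 + 7 + 6 + 7 + 2 + 1 + 4 + 6 + 7 + 3 + 6 + (8−5) + 2 + 3 + 6
      = 4 + 7 + 5 + 7 + 3 + 3 + 4 + 3 + 7 + 6 + 7 + 2 + 1 + 4 + 6 + 7 + 3 + 6 + 3 + 2 + 3 + 6 = 99

99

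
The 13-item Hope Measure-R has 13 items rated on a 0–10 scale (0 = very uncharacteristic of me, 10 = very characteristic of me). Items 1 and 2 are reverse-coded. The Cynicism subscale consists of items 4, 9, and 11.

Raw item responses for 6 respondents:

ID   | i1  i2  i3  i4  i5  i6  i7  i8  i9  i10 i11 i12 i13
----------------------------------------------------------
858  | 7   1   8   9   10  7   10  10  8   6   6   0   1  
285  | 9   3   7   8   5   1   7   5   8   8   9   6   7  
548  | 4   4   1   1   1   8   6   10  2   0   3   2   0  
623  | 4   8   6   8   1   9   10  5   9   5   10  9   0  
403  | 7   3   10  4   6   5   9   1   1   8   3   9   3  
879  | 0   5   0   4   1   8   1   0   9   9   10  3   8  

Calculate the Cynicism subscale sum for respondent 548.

6

Respondent 548 raw: 4, 4, 1, 1, 1, 8, 6, 10, 2, 0, 3, 2, 0.
Cynicism items: 4, 9, 11.
Reverse-coded (on a 0–10 scale, reversed = 10 − raw):
  item 4: 1
  item 9: 2
  item 11: 3
Sum = 1 + 2 + 3 = 6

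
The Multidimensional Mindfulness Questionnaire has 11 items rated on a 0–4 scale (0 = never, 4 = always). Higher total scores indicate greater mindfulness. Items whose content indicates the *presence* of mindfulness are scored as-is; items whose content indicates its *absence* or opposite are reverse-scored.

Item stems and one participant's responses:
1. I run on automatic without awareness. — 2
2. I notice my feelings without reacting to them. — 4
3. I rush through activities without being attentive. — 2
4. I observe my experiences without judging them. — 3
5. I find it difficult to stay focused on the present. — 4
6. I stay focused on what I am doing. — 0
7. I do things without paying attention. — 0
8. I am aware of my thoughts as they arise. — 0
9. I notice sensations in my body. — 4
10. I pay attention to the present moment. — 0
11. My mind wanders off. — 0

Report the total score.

Items 1, 3, 5, 7, 11 describe the absence/opposite of mindfulness → reverse-score.
reverse-coded value = 4 − response.
  item 1: 4 − 2 = 2
  item 2: 4
  item 3: 4 − 2 = 2
  item 4: 3
  item 5: 4 − 4 = 0
  item 6: 0
  item 7: 4 − 0 = 4
  item 8: 0
  item 9: 4
  item 10: 0
  item 11: 4 − 0 = 4
Total = 2 + 4 + 2 + 3 + 0 + 0 + 4 + 0 + 4 + 0 + 4 = 23

23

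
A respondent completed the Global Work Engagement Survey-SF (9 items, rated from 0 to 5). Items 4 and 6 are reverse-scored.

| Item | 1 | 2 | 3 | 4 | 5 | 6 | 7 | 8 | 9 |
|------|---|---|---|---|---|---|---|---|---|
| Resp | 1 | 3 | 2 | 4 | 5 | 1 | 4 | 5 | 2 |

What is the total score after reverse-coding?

27

Raw sum = 27. Reverse-scored items: 4, 6; their raw sum = 5.
Each reversal replaces raw with 5 − raw, changing the total by 5 − 2·raw per item.
Total = 27 + 2·5 − 2·5 = 27 + 10 − 10 = 27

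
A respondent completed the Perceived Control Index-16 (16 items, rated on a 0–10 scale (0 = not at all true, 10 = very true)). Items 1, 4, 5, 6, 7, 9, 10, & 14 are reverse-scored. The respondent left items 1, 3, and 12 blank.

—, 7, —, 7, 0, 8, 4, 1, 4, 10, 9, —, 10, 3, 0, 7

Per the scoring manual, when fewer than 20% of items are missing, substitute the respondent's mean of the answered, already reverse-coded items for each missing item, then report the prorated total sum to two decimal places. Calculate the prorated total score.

Reverse-coded (on a 0–10 scale, reversed = 10 − raw):
  item 4: 10 − 7 = 3
  item 5: 10 − 0 = 10
  item 6: 10 − 8 = 2
  item 7: 10 − 4 = 6
  item 9: 10 − 4 = 6
  item 10: 10 − 10 = 0
  item 14: 10 − 3 = 7
Completed scored items (13 of 16): 7, 3, 10, 2, 6, 1, 6, 0, 9, 10, 7, 0, 7; sum = 68.
Person mean = 68 / 13 ≈ 5.2308
Prorated total = (68 / 13) × 16 = 83.69 (to 2 dp)

83.69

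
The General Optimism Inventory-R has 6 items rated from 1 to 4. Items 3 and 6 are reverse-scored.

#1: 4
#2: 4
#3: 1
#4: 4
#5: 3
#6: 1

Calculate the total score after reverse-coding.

Raw sum = 17. Reverse-scored items: 3, 6; their raw sum = 2.
Each reversal replaces raw with 5 − raw, changing the total by 5 − 2·raw per item.
Total = 17 + 2·5 − 2·2 = 17 + 10 − 4 = 23

23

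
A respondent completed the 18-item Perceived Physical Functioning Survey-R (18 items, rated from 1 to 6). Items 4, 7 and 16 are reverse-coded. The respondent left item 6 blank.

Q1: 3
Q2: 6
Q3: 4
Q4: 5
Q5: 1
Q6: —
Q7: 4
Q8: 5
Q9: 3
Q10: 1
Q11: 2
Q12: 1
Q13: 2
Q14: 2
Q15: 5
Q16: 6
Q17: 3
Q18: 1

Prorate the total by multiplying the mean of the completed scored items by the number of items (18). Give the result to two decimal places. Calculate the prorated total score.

47.65

Reverse-coded (on a 1–6 scale, reversed = 7 − raw):
  item 4: 7 − 5 = 2
  item 7: 7 − 4 = 3
  item 16: 7 − 6 = 1
Completed scored items (17 of 18): 3, 6, 4, 2, 1, 3, 5, 3, 1, 2, 1, 2, 2, 5, 1, 3, 1; sum = 45.
Person mean = 45 / 17 ≈ 2.6471
Prorated total = (45 / 17) × 18 = 47.65 (to 2 dp)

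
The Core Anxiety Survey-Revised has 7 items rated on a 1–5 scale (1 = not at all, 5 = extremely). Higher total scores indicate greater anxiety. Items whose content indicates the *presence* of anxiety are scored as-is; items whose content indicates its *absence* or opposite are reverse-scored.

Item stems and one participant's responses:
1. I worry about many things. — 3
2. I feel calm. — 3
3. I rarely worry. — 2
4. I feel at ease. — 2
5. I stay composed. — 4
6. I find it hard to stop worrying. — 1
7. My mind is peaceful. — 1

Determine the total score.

Items 2, 3, 4, 5, 7 describe the absence/opposite of anxiety → reverse-score.
reversed = (1+5) − raw = 6 − raw.
  item 1: 3
  item 2: 6 − 3 = 3
  item 3: 6 − 2 = 4
  item 4: 6 − 2 = 4
  item 5: 6 − 4 = 2
  item 6: 1
  item 7: 6 − 1 = 5
Total = 3 + 3 + 4 + 4 + 2 + 1 + 5 = 22

22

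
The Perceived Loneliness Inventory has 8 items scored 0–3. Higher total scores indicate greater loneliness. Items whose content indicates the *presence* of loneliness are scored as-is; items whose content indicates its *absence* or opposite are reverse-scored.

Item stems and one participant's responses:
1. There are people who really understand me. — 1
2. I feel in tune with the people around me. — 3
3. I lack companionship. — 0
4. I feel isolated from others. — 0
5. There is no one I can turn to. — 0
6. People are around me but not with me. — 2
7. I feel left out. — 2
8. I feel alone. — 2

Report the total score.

8

Items 1, 2 describe the absence/opposite of loneliness → reverse-score.
on a 0–3 scale, reversed = 3 − raw.
  item 1: 3 − 1 = 2
  item 2: 3 − 3 = 0
  item 3: 0
  item 4: 0
  item 5: 0
  item 6: 2
  item 7: 2
  item 8: 2
Total = 2 + 0 + 0 + 0 + 0 + 2 + 2 + 2 = 8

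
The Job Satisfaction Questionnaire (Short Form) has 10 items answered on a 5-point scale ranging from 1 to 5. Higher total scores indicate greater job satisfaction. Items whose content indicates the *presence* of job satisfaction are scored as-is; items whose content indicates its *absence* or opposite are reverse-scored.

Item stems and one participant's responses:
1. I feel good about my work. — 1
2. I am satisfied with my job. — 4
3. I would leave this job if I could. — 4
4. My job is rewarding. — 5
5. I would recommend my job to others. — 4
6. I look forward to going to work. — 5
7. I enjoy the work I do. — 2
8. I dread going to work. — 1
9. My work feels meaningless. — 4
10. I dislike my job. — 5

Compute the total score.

31

Items 3, 8, 9, 10 describe the absence/opposite of job satisfaction → reverse-score.
on a 1–5 scale, reversed = 6 − raw.
  item 1: 1
  item 2: 4
  item 3: 6 − 4 = 2
  item 4: 5
  item 5: 4
  item 6: 5
  item 7: 2
  item 8: 6 − 1 = 5
  item 9: 6 − 4 = 2
  item 10: 6 − 5 = 1
Total = 1 + 4 + 2 + 5 + 4 + 5 + 2 + 5 + 2 + 1 = 31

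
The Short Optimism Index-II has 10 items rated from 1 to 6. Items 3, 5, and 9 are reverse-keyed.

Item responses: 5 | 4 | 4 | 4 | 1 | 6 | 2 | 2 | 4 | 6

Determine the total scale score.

41

Apply reverse scoring (on a 1–6 scale, reversed = 7 − raw):
  item 3: 7 − 4 = 3
  item 5: 7 − 1 = 6
  item 9: 7 − 4 = 3
After reverse-coding: 5, 4, 3, 4, 6, 6, 2, 2, 3, 6
Total = 5 + 4 + 3 + 4 + 6 + 6 + 2 + 2 + 3 + 6 = 41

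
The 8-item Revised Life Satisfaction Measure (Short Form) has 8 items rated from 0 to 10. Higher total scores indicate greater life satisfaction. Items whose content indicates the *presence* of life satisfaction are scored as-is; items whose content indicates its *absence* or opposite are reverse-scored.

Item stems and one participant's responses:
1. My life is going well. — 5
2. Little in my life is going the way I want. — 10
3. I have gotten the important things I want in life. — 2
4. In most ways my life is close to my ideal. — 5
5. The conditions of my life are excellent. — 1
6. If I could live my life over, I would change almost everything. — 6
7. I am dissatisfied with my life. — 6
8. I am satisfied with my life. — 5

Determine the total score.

26

Items 2, 6, 7 describe the absence/opposite of life satisfaction → reverse-score.
reverse-coded value = 10 − response.
  item 1: 5
  item 2: 10 − 10 = 0
  item 3: 2
  item 4: 5
  item 5: 1
  item 6: 10 − 6 = 4
  item 7: 10 − 6 = 4
  item 8: 5
Total = 5 + 0 + 2 + 5 + 1 + 4 + 4 + 5 = 26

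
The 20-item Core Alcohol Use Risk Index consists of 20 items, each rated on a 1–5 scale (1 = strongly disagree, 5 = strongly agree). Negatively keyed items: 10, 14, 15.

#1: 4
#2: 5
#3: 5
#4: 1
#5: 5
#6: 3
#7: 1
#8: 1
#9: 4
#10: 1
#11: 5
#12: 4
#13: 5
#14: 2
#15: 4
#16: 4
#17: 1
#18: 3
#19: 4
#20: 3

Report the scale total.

Raw sum = 65. Negatively keyed items: 10, 14, 15; their raw sum = 7.
Each reversal replaces raw with 6 − raw, changing the total by 6 − 2·raw per item.
Total = 65 + 3·6 − 2·7 = 65 + 18 − 14 = 69

69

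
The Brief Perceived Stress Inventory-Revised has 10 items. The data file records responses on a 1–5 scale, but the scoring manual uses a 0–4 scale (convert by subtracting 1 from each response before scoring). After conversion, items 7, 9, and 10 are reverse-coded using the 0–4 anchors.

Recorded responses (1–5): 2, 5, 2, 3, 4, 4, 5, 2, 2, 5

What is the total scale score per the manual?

18

Convert to 0–4: 1, 4, 1, 2, 3, 3, 4, 1, 1, 4
Reverse-coded (reverse-coded value = 4 − response):
  item 7: 4 − 4 = 0
  item 9: 4 − 1 = 3
  item 10: 4 − 4 = 0
Scored: 1, 4, 1, 2, 3, 3, 0, 1, 3, 0
Total = 18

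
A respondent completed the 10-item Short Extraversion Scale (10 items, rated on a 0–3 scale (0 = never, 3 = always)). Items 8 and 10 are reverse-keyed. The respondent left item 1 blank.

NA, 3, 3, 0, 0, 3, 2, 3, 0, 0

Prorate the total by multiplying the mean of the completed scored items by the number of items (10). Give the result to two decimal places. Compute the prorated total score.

Reverse-coded (reversed = (0+3) − raw = 3 − raw):
  item 8: 3 − 3 = 0
  item 10: 3 − 0 = 3
Completed scored items (9 of 10): 3, 3, 0, 0, 3, 2, 0, 0, 3; sum = 14.
Person mean = 14 / 9 ≈ 1.5556
Prorated total = (14 / 9) × 10 = 15.56 (to 2 dp)

15.56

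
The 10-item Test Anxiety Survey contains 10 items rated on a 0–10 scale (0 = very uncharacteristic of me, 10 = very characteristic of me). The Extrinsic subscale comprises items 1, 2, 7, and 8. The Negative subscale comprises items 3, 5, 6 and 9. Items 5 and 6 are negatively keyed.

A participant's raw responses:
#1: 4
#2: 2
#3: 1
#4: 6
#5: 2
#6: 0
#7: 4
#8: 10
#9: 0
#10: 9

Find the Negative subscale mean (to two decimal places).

Negative items: 3, 5, 6, 9.
Of these, items 5 & 6 are negatively keyed; reversed = (0+10) − raw = 10 − raw.
  item 3: 1
  item 5: 10 − 2 = 8
  item 6: 10 − 0 = 10
  item 9: 0
Sum = 1 + 8 + 10 + 0 = 19
Mean = 19 / 4 = 4.75

4.75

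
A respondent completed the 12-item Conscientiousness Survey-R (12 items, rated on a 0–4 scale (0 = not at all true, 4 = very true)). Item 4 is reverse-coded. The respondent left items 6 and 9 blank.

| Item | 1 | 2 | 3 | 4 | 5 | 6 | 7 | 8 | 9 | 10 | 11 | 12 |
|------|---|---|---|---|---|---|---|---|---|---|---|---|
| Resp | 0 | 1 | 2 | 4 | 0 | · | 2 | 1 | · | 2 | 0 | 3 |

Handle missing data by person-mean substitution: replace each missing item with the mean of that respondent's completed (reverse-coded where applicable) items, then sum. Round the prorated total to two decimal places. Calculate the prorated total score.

13.20

Reverse-coded (reverse-coded value = 4 − response):
  item 4: 4 − 4 = 0
Completed scored items (10 of 12): 0, 1, 2, 0, 0, 2, 1, 2, 0, 3; sum = 11.
Person mean = 11 / 10 ≈ 1.1000
Prorated total = (11 / 10) × 12 = 13.20 (to 2 dp)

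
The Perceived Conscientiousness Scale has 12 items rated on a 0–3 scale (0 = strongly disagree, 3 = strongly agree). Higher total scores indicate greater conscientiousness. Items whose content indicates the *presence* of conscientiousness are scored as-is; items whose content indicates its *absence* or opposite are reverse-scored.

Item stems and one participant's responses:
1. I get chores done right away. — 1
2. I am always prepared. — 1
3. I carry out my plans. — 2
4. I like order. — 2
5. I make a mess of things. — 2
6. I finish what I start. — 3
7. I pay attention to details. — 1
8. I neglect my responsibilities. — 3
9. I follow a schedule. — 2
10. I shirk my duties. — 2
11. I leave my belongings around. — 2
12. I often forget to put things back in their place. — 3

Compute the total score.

15

Items 5, 8, 10, 11, 12 describe the absence/opposite of conscientiousness → reverse-score.
reverse-coded value = 3 − response.
  item 1: 1
  item 2: 1
  item 3: 2
  item 4: 2
  item 5: 3 − 2 = 1
  item 6: 3
  item 7: 1
  item 8: 3 − 3 = 0
  item 9: 2
  item 10: 3 − 2 = 1
  item 11: 3 − 2 = 1
  item 12: 3 − 3 = 0
Total = 1 + 1 + 2 + 2 + 1 + 3 + 1 + 0 + 2 + 1 + 1 + 0 = 15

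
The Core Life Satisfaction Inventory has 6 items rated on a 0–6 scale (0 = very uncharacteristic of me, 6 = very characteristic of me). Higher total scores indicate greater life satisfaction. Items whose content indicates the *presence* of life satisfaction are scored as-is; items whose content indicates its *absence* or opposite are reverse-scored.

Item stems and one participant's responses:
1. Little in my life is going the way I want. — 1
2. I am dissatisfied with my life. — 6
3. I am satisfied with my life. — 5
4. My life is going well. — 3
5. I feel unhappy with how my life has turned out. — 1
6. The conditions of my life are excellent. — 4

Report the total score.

22

Items 1, 2, 5 describe the absence/opposite of life satisfaction → reverse-score.
reverse-coded value = 6 − response.
  item 1: 6 − 1 = 5
  item 2: 6 − 6 = 0
  item 3: 5
  item 4: 3
  item 5: 6 − 1 = 5
  item 6: 4
Total = 5 + 0 + 5 + 3 + 5 + 4 = 22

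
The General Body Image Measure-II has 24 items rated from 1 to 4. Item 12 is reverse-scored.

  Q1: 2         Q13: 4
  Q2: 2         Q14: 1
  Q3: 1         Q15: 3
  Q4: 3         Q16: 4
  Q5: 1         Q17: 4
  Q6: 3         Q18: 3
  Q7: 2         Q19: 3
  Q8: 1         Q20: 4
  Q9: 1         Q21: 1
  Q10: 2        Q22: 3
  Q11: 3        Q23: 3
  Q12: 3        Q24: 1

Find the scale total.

57

Reversing item 12 with 5 − raw:
Total = 2 + 2 + 1 + 3 + 1 + 3 + 2 + 1 + 1 + 2 + 3 + (5−3) + 4 + 1 + 3 + 4 + 4 + 3 + 3 + 4 + 1 + 3 + 3 + 1
      = 2 + 2 + 1 + 3 + 1 + 3 + 2 + 1 + 1 + 2 + 3 + 2 + 4 + 1 + 3 + 4 + 4 + 3 + 3 + 4 + 1 + 3 + 3 + 1 = 57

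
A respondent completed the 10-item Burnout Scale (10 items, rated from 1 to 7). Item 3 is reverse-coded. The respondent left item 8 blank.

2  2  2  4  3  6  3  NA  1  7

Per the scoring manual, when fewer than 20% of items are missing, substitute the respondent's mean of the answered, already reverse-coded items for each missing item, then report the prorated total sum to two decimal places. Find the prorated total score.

37.78

Reverse-coded (reverse-coded value = 8 − response):
  item 3: 8 − 2 = 6
Completed scored items (9 of 10): 2, 2, 6, 4, 3, 6, 3, 1, 7; sum = 34.
Person mean = 34 / 9 ≈ 3.7778
Prorated total = (34 / 9) × 10 = 37.78 (to 2 dp)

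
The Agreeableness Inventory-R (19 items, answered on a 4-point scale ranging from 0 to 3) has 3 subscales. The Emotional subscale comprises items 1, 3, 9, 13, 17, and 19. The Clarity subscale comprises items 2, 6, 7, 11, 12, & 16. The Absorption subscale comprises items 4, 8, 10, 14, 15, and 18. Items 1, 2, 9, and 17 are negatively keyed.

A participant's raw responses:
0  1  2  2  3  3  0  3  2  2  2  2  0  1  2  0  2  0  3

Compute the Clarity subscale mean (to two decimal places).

1.50

Clarity items: 2, 6, 7, 11, 12, 16.
Of these, item 2 is negatively keyed; on a 0–3 scale, reversed = 3 − raw.
  item 2: 3 − 1 = 2
  item 6: 3
  item 7: 0
  item 11: 2
  item 12: 2
  item 16: 0
Sum = 2 + 3 + 0 + 2 + 2 + 0 = 9
Mean = 9 / 6 = 1.50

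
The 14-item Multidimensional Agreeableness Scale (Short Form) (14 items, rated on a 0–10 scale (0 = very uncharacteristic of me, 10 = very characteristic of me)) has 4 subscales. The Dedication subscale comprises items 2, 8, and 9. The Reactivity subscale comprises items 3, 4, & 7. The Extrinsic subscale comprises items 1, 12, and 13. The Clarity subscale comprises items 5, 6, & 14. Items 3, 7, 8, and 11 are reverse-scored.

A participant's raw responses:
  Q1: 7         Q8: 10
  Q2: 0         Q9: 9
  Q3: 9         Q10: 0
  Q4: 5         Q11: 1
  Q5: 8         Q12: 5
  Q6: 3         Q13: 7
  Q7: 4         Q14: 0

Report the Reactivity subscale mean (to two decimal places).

Reactivity items: 3, 4, 7.
Of these, items 3 and 7 are reverse-scored; reversed = (0+10) − raw = 10 − raw.
  item 3: 10 − 9 = 1
  item 4: 5
  item 7: 10 − 4 = 6
Sum = 1 + 5 + 6 = 12
Mean = 12 / 3 = 4.00

4.00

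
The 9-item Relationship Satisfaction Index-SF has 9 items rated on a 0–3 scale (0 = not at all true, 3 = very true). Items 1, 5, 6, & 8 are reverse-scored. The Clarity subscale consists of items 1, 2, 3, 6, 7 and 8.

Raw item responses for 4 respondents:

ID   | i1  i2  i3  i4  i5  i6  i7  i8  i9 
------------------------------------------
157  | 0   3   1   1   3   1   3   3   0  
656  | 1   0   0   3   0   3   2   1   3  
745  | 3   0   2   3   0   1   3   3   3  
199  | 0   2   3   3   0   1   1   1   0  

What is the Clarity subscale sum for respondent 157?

12

Respondent 157 raw: 0, 3, 1, 1, 3, 1, 3, 3, 0.
Clarity items: 1, 2, 3, 6, 7, 8.
Reverse-coded (on a 0–3 scale, reversed = 3 − raw):
  item 1: 3 − 0 = 3
  item 2: 3
  item 3: 1
  item 6: 3 − 1 = 2
  item 7: 3
  item 8: 3 − 3 = 0
Sum = 3 + 3 + 1 + 2 + 3 + 0 = 12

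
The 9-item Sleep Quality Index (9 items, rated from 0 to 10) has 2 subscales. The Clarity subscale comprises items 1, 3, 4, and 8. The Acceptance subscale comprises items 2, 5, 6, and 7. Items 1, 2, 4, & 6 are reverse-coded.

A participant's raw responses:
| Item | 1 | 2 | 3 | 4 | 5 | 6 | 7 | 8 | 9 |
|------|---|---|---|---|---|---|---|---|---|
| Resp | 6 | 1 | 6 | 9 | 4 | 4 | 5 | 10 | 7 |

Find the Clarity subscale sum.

Clarity items: 1, 3, 4, 8.
Of these, items 1 & 4 are reverse-coded; reverse-coded value = 10 − response.
  item 1: 10 − 6 = 4
  item 3: 6
  item 4: 10 − 9 = 1
  item 8: 10
Sum = 4 + 6 + 1 + 10 = 21

21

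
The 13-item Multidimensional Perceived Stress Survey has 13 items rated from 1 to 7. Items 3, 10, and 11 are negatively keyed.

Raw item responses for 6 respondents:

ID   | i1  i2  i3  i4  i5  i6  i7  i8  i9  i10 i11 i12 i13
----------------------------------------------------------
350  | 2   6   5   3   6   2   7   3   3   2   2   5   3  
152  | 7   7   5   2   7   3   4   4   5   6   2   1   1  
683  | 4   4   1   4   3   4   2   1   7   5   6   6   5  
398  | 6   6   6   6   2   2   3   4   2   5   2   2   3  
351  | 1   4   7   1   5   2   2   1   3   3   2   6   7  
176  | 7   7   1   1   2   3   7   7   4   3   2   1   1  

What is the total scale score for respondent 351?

44

Respondent 351 raw: 1, 4, 7, 1, 5, 2, 2, 1, 3, 3, 2, 6, 7.
Reverse-coded (on a 1–7 scale, reversed = 8 − raw):
  item 1: 1
  item 2: 4
  item 3: 8 − 7 = 1
  item 4: 1
  item 5: 5
  item 6: 2
  item 7: 2
  item 8: 1
  item 9: 3
  item 10: 8 − 3 = 5
  item 11: 8 − 2 = 6
  item 12: 6
  item 13: 7
Sum = 1 + 4 + 1 + 1 + 5 + 2 + 2 + 1 + 3 + 5 + 6 + 6 + 7 = 44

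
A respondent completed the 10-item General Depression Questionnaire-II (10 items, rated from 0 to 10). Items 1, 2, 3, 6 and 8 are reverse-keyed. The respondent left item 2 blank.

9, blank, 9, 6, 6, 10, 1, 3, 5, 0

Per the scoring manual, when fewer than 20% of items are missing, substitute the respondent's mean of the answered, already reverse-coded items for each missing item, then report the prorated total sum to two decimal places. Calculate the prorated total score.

Reverse-coded (on a 0–10 scale, reversed = 10 − raw):
  item 1: 10 − 9 = 1
  item 3: 10 − 9 = 1
  item 6: 10 − 10 = 0
  item 8: 10 − 3 = 7
Completed scored items (9 of 10): 1, 1, 6, 6, 0, 1, 7, 5, 0; sum = 27.
Person mean = 27 / 9 ≈ 3.0000
Prorated total = (27 / 9) × 10 = 30.00 (to 2 dp)

30.00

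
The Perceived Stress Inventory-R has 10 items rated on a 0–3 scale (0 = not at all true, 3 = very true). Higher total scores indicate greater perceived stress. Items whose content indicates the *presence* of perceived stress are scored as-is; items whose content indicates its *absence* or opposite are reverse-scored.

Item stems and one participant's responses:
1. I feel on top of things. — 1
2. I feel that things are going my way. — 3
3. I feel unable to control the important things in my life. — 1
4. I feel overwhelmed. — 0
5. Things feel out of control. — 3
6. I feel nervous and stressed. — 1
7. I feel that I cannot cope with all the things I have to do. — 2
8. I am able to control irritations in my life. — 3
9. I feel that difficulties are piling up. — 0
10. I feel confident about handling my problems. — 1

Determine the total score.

11

Items 1, 2, 8, 10 describe the absence/opposite of perceived stress → reverse-score.
reverse-coded value = 3 − response.
  item 1: 3 − 1 = 2
  item 2: 3 − 3 = 0
  item 3: 1
  item 4: 0
  item 5: 3
  item 6: 1
  item 7: 2
  item 8: 3 − 3 = 0
  item 9: 0
  item 10: 3 − 1 = 2
Total = 2 + 0 + 1 + 0 + 3 + 1 + 2 + 0 + 0 + 2 = 11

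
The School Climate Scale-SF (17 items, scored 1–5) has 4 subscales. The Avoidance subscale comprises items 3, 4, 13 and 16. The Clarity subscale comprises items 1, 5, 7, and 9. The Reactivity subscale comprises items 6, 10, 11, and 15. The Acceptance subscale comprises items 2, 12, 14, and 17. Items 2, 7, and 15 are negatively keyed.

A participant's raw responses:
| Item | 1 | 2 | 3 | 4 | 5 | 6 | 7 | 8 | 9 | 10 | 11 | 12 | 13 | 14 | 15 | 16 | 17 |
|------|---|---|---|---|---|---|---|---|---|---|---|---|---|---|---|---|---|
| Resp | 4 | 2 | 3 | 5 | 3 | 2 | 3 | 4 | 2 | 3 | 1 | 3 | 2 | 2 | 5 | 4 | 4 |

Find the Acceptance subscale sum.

13

Acceptance items: 2, 12, 14, 17.
Of these, item 2 is negatively keyed; on a 1–5 scale, reversed = 6 − raw.
  item 2: 6 − 2 = 4
  item 12: 3
  item 14: 2
  item 17: 4
Sum = 4 + 3 + 2 + 4 = 13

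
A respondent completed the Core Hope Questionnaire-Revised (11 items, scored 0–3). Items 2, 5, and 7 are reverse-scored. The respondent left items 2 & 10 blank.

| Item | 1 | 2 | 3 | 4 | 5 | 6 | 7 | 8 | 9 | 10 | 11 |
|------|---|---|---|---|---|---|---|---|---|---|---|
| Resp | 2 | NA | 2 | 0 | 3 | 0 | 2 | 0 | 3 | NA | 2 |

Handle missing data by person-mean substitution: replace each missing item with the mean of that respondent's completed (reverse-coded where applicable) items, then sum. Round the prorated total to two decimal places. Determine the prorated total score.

Reverse-coded (reversed = (0+3) − raw = 3 − raw):
  item 5: 3 − 3 = 0
  item 7: 3 − 2 = 1
Completed scored items (9 of 11): 2, 2, 0, 0, 0, 1, 0, 3, 2; sum = 10.
Person mean = 10 / 9 ≈ 1.1111
Prorated total = (10 / 9) × 11 = 12.22 (to 2 dp)

12.22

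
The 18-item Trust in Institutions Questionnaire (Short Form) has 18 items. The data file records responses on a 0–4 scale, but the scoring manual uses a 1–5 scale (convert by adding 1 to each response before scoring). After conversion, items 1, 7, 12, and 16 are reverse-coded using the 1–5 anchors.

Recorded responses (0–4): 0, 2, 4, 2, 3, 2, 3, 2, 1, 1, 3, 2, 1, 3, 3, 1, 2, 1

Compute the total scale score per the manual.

Convert to 1–5: 1, 3, 5, 3, 4, 3, 4, 3, 2, 2, 4, 3, 2, 4, 4, 2, 3, 2
Reverse-coded (reversed = (1+5) − raw = 6 − raw):
  item 1: 6 − 1 = 5
  item 7: 6 − 4 = 2
  item 12: 6 − 3 = 3
  item 16: 6 − 2 = 4
Scored: 5, 3, 5, 3, 4, 3, 2, 3, 2, 2, 4, 3, 2, 4, 4, 4, 3, 2
Total = 58

58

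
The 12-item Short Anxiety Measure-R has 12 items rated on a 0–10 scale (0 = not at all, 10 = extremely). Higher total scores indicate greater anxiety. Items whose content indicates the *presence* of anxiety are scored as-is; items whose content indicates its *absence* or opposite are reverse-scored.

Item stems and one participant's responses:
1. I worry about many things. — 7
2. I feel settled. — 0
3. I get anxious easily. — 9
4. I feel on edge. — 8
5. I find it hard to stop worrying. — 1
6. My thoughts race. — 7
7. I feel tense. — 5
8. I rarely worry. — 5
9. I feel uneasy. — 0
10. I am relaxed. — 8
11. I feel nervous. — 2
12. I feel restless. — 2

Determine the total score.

58

Items 2, 8, 10 describe the absence/opposite of anxiety → reverse-score.
reverse-coded value = 10 − response.
  item 1: 7
  item 2: 10 − 0 = 10
  item 3: 9
  item 4: 8
  item 5: 1
  item 6: 7
  item 7: 5
  item 8: 10 − 5 = 5
  item 9: 0
  item 10: 10 − 8 = 2
  item 11: 2
  item 12: 2
Total = 7 + 10 + 9 + 8 + 1 + 7 + 5 + 5 + 0 + 2 + 2 + 2 = 58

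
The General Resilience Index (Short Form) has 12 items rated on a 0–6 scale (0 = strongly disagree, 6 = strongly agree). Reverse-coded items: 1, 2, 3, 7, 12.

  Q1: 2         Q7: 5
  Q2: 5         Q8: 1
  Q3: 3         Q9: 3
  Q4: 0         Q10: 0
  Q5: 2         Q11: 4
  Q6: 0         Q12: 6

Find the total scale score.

Apply reverse scoring (reversed = (0+6) − raw = 6 − raw):
  item 1: 6 − 2 = 4
  item 2: 6 − 5 = 1
  item 3: 6 − 3 = 3
  item 7: 6 − 5 = 1
  item 12: 6 − 6 = 0
After reverse-coding: 4, 1, 3, 0, 2, 0, 1, 1, 3, 0, 4, 0
Total = 4 + 1 + 3 + 0 + 2 + 0 + 1 + 1 + 3 + 0 + 4 + 0 = 19

19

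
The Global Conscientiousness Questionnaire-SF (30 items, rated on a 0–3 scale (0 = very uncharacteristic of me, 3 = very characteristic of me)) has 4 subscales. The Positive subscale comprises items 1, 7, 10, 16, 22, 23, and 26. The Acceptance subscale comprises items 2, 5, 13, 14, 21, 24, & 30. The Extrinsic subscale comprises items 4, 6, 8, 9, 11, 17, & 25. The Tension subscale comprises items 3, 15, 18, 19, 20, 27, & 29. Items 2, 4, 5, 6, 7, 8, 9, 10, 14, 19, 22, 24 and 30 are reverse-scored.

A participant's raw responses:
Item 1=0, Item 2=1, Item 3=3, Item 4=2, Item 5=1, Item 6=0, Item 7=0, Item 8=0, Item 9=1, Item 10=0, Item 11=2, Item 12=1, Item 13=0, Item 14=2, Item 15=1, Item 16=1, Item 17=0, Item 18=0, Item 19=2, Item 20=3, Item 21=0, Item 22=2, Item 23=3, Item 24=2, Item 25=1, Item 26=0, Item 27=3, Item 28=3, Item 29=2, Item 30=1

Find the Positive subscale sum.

Positive items: 1, 7, 10, 16, 22, 23, 26.
Of these, items 7, 10, and 22 are reverse-scored; reversed = (0+3) − raw = 3 − raw.
  item 1: 0
  item 7: 3 − 0 = 3
  item 10: 3 − 0 = 3
  item 16: 1
  item 22: 3 − 2 = 1
  item 23: 3
  item 26: 0
Sum = 0 + 3 + 3 + 1 + 1 + 3 + 0 = 11

11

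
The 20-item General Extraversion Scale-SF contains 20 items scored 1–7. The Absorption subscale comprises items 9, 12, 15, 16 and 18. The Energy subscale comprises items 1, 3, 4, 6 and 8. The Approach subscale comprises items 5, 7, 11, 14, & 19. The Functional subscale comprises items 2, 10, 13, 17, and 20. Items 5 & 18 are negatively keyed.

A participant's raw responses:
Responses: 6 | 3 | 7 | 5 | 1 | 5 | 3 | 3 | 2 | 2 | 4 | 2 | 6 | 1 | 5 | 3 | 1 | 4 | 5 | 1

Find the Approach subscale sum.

20

Approach items: 5, 7, 11, 14, 19.
Of these, item 5 is negatively keyed; reverse-coded value = 8 − response.
  item 5: 8 − 1 = 7
  item 7: 3
  item 11: 4
  item 14: 1
  item 19: 5
Sum = 7 + 3 + 4 + 1 + 5 = 20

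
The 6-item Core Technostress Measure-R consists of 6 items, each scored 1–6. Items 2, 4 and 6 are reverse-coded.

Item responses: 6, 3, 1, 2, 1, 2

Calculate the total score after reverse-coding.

Reversing items 2, 4 and 6 with 7 − raw:
Total = 6 + (7−3) + 1 + (7−2) + 1 + (7−2)
      = 6 + 4 + 1 + 5 + 1 + 5 = 22

22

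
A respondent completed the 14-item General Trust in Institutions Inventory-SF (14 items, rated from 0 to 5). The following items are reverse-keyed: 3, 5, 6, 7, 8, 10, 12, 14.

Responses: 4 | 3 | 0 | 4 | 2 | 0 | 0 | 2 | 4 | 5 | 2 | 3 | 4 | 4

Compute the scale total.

45

Reverse-keyed items use 5 − raw:
  item 3: 5 − 0 = 5
  item 5: 5 − 2 = 3
  item 6: 5 − 0 = 5
  item 7: 5 − 0 = 5
  item 8: 5 − 2 = 3
  item 10: 5 − 5 = 0
  item 12: 5 − 3 = 2
  item 14: 5 − 4 = 1
Scored responses: 4, 3, 5, 4, 3, 5, 5, 3, 4, 0, 2, 2, 4, 1
Total = 4 + 3 + 5 + 4 + 3 + 5 + 5 + 3 + 4 + 0 + 2 + 2 + 4 + 1 = 45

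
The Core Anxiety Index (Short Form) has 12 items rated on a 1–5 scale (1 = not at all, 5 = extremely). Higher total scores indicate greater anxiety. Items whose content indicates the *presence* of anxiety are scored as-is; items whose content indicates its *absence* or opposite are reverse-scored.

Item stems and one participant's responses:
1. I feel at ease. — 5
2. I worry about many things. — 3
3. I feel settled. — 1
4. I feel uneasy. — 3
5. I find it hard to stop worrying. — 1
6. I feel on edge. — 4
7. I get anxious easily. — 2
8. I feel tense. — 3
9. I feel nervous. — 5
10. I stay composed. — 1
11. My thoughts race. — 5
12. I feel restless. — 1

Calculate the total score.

38

Items 1, 3, 10 describe the absence/opposite of anxiety → reverse-score.
on a 1–5 scale, reversed = 6 − raw.
  item 1: 6 − 5 = 1
  item 2: 3
  item 3: 6 − 1 = 5
  item 4: 3
  item 5: 1
  item 6: 4
  item 7: 2
  item 8: 3
  item 9: 5
  item 10: 6 − 1 = 5
  item 11: 5
  item 12: 1
Total = 1 + 3 + 5 + 3 + 1 + 4 + 2 + 3 + 5 + 5 + 5 + 1 = 38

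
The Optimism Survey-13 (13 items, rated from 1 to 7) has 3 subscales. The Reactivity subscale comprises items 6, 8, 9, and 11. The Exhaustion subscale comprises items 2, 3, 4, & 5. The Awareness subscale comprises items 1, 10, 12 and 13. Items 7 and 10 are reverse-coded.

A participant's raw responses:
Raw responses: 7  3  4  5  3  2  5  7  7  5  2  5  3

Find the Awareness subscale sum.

18

Awareness items: 1, 10, 12, 13.
Of these, item 10 is reverse-coded; on a 1–7 scale, reversed = 8 − raw.
  item 1: 7
  item 10: 8 − 5 = 3
  item 12: 5
  item 13: 3
Sum = 7 + 3 + 5 + 3 = 18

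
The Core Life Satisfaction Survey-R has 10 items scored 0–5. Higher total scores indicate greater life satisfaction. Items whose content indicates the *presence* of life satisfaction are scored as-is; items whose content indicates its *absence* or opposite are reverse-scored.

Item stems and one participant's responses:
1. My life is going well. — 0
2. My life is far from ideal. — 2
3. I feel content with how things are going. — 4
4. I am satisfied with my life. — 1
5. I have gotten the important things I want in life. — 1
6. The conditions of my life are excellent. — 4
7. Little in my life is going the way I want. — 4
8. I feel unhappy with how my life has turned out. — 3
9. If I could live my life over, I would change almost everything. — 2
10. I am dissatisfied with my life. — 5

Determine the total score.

Items 2, 7, 8, 9, 10 describe the absence/opposite of life satisfaction → reverse-score.
on a 0–5 scale, reversed = 5 − raw.
  item 1: 0
  item 2: 5 − 2 = 3
  item 3: 4
  item 4: 1
  item 5: 1
  item 6: 4
  item 7: 5 − 4 = 1
  item 8: 5 − 3 = 2
  item 9: 5 − 2 = 3
  item 10: 5 − 5 = 0
Total = 0 + 3 + 4 + 1 + 1 + 4 + 1 + 2 + 3 + 0 = 19

19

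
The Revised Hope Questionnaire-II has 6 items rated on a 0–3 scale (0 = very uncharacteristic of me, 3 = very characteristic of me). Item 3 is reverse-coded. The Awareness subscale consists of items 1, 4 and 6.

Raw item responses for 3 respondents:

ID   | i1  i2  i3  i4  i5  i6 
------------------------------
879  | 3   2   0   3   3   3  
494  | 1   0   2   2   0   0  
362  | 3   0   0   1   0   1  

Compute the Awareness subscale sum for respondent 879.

Respondent 879 raw: 3, 2, 0, 3, 3, 3.
Awareness items: 1, 4, 6.
Reverse-coded (reverse-coded value = 3 − response):
  item 1: 3
  item 4: 3
  item 6: 3
Sum = 3 + 3 + 3 = 9

9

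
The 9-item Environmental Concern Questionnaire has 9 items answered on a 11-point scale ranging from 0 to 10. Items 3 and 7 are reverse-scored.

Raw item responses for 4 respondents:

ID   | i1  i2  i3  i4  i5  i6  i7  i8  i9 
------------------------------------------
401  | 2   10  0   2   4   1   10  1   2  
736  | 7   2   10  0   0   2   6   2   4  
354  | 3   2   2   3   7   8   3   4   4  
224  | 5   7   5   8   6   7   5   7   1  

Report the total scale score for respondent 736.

Respondent 736 raw: 7, 2, 10, 0, 0, 2, 6, 2, 4.
Reverse-coded (reversed = (0+10) − raw = 10 − raw):
  item 1: 7
  item 2: 2
  item 3: 10 − 10 = 0
  item 4: 0
  item 5: 0
  item 6: 2
  item 7: 10 − 6 = 4
  item 8: 2
  item 9: 4
Sum = 7 + 2 + 0 + 0 + 0 + 2 + 4 + 2 + 4 = 21

21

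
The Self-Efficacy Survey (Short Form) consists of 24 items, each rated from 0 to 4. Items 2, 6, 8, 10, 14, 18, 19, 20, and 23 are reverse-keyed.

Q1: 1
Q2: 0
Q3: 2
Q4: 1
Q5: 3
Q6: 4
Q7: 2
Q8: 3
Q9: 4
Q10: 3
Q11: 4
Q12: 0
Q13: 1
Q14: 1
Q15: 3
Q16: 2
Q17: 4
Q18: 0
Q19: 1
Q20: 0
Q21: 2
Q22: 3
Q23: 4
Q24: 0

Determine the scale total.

Raw sum = 48. Reverse-keyed items: 2, 6, 8, 10, 14, 18, 19, 20, 23; their raw sum = 16.
Each reversal replaces raw with 4 − raw, changing the total by 4 − 2·raw per item.
Total = 48 + 9·4 − 2·16 = 48 + 36 − 32 = 52

52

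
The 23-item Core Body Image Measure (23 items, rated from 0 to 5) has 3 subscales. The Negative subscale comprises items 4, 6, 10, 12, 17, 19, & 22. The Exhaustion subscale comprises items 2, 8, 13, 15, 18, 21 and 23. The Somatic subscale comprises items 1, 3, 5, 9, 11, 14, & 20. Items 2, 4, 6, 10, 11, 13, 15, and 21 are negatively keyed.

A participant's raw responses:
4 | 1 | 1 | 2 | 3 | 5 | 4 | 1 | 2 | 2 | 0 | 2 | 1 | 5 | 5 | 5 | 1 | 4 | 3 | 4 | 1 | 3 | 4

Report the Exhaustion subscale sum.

Exhaustion items: 2, 8, 13, 15, 18, 21, 23.
Of these, items 2, 13, 15, & 21 are negatively keyed; reverse-coded value = 5 − response.
  item 2: 5 − 1 = 4
  item 8: 1
  item 13: 5 − 1 = 4
  item 15: 5 − 5 = 0
  item 18: 4
  item 21: 5 − 1 = 4
  item 23: 4
Sum = 4 + 1 + 4 + 0 + 4 + 4 + 4 = 21

21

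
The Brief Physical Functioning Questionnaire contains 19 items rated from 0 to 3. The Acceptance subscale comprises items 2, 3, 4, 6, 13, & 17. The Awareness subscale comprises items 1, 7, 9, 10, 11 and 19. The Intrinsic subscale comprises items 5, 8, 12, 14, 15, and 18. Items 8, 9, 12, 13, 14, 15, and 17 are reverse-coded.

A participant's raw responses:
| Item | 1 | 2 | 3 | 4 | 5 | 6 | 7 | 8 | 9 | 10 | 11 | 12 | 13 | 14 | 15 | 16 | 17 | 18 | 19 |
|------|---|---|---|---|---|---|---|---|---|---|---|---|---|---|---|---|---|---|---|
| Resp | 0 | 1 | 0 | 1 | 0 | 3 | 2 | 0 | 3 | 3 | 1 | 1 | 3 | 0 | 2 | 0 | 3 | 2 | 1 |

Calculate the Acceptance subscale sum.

5

Acceptance items: 2, 3, 4, 6, 13, 17.
Of these, items 13 & 17 are reverse-coded; reversed = (0+3) − raw = 3 − raw.
  item 2: 1
  item 3: 0
  item 4: 1
  item 6: 3
  item 13: 3 − 3 = 0
  item 17: 3 − 3 = 0
Sum = 1 + 0 + 1 + 3 + 0 + 0 = 5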